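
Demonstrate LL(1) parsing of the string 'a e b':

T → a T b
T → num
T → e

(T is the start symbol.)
Stack is shown with the top on the left.

Stack    Input    Action
------------------------
T $      a e b $  output T → a T b
a T b $  a e b $  match 'a'
T b $    e b $    output T → e
e b $    e b $    match 'e'
b $      b $      match 'b'
$        $        accept

The string is accepted.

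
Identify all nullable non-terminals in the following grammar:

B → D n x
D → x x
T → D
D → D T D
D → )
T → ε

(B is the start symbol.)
A non-terminal is nullable if it can derive ε (the empty string): either it has an ε-production, or it has a production whose right-hand side consists entirely of nullable non-terminals.

ε-productions: T → ε
So T is immediately nullable.
No further non-terminal can be added: every production for the remaining non-terminals contains a terminal or a non-nullable non-terminal.
Nullable = { 'T' }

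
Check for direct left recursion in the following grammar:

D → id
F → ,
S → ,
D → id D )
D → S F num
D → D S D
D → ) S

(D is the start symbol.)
Yes, D is left-recursive

Direct left recursion occurs when N → N α for some non-terminal N (the right-hand side begins with the left-hand side itself).

D → id: starts with id
F → ,: starts with ','
S → ,: starts with ','
D → id D ): starts with id
D → S F num: starts with S
D → D S D: LEFT RECURSIVE (starts with D)
D → ) S: starts with ')'

The grammar has direct left recursion on: D.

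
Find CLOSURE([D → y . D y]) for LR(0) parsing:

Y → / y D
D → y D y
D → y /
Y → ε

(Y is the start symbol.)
Start with: [D → y . D y]
  [D → y . D y] has the dot before D: add [D → . y D y], [D → . y /]
No further items can be added.

CLOSURE = { [D → . y /], [D → . y D y], [D → y . D y] }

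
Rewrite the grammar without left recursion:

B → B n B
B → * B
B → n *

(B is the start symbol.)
B is directly left-recursive. The standard transformation for
  A → A α₁ | ... | A α_m | β₁ | ... | β_n
is
  A  → β₁ A' | ... | β_n A'
  A' → α₁ A' | ... | α_m A' | ε

B → * B becomes B → * B B'
B → n * becomes B → n * B'
B → B n B becomes B' → n B B'
Add B' → ε

Resulting grammar:
B → * B B'
B → n * B'
B' → n B B'
B' → ε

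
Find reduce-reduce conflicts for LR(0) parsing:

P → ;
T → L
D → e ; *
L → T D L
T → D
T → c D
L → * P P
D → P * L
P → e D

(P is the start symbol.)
Yes — I12: [D → P * L .] vs [T → L .]; I17: [L → T D L .] vs [T → L .]

A reduce-reduce conflict occurs when an LR(0) state has two complete items [A → α .] and [B → β .] — both call for a reduction, and with no lookahead the parser cannot choose between them.

Augment with P' → P and build the canonical LR(0) collection (I0 = CLOSURE({[P' → . P]}), then GOTO on every symbol after a dot until no new states appear). It has 20 states:
  I0: { [P → . ;], [P → . e D], [P' → . P] }  — shift
  I1: { [P → ; .] }  — reduce
  I2: { [P' → P .] }  — accept
  I3: { [D → . P * L], [D → . e ; *], [P → . ;], [P → . e D], [P → e . D] }  — shift
  I4: { [P → e D .] }  — reduce
  I5: { [D → P . * L] }  — shift
  I6: { [D → . P * L], [D → . e ; *], [D → e . ; *], [P → . ;], [P → . e D], [P → e . D] }  — shift
  I7: { [D → e ; . *], [P → ; .] }  — shift, reduce
  I8: { [D → e ; * .] }  — reduce
  I9: { [D → . P * L], [D → . e ; *], [D → P * . L], [L → . * P P], [L → . T D L], [P → . ;], [P → . e D], [T → . D], [T → . L], [T → . c D] }  — shift
  I10: { [L → * . P P], [P → . ;], [P → . e D] }  — shift
  I11: { [T → D .] }  — reduce
  I12: { [D → P * L .], [T → L .] }  — 2 reduces
  I13: { [D → . P * L], [D → . e ; *], [L → T . D L], [P → . ;], [P → . e D] }  — shift
  I14: { [D → . P * L], [D → . e ; *], [P → . ;], [P → . e D], [T → c . D] }  — shift
  I15: { [T → c D .] }  — reduce
  I16: { [D → . P * L], [D → . e ; *], [L → . * P P], [L → . T D L], [L → T D . L], [P → . ;], [P → . e D], [T → . D], [T → . L], [T → . c D] }  — shift
  I17: { [L → T D L .], [T → L .] }  — 2 reduces
  I18: { [L → * P . P], [P → . ;], [P → . e D] }  — shift
  I19: { [L → * P P .] }  — reduce

I12 contains complete items [D → P * L .], [T → L .] — reduce-reduce conflict.
I17 contains complete items [L → T D L .], [T → L .] — reduce-reduce conflict.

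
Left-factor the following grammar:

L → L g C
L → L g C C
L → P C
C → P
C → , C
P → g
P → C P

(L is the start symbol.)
L → L g C L'
L' → ε
L' → C
L → P C
C → P
C → , C
P → g
P → C P

Left-factoring transforms A → αβ₁ | αβ₂ into A → αA' and A' → β₁ | β₂
(α is the longest common prefix among the alternatives). Repeat until
no nonterminal has two alternatives with a common prefix.

Round 1: L has alternatives sharing prefix 'L g C'. Introduce L': L → L g C L'
  Add: L' → ε
  Add: L' → C

No remaining common prefixes — done.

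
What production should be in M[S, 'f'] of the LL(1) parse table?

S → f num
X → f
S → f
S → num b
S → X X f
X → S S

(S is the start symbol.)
To find M[S, 'f'], we find productions for S where 'f' is in the predict set (PREDICT(N → α) = (FIRST(α) \ {ε}) ∪ (FOLLOW(N) if α ⇒* ε)).

Relevant sets:
  FIRST(X) = { 'f', 'num' }

S → f num: PREDICT = { 'f' }
  'f' is in predict set, so this production goes in M[S, 'f']
S → f: PREDICT = { 'f' }
  'f' is in predict set, so this production goes in M[S, 'f']
S → num b: PREDICT = { 'num' }
S → X X f: PREDICT = { 'f', 'num' }
  'f' is in predict set, so this production goes in M[S, 'f']

M[S, 'f'] = S → f num, S → f, S → X X f  (a multiply-defined cell — the grammar is not LL(1))

Answer: S → f num, S → f, S → X X f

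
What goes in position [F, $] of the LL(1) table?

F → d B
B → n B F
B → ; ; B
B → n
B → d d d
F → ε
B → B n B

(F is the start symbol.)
F → ε

To find M[F, $], we find productions for F where $ is in the predict set (PREDICT(N → α) = (FIRST(α) \ {ε}) ∪ (FOLLOW(N) if α ⇒* ε)).

Relevant sets:
  FOLLOW(F) = { $, 'd', 'n' }

F → d B: PREDICT = { 'd' }
F → ε: PREDICT = { $, 'd', 'n' }
  $ is in predict set, so this production goes in M[F, $]

M[F, $] = F → ε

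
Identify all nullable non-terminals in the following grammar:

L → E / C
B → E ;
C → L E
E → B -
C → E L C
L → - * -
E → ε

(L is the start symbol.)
ε-productions: E → ε
So E is immediately nullable.
No further non-terminal can be added: every production for the remaining non-terminals contains a terminal or a non-nullable non-terminal.
Nullable = { 'E' }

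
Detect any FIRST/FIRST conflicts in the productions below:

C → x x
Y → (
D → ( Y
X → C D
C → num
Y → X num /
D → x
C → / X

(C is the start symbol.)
No FIRST/FIRST conflicts.

A FIRST/FIRST conflict occurs when two productions N → α and N → β for the same non-terminal have FIRST(α) ∩ FIRST(β) ≠ ∅ (with ε ∈ FIRST of a nullable right-hand side, so two nullable alternatives also conflict).

FIRST sets of the non-terminals at (or reachable through a nullable prefix from) the front of some alternative:
  FIRST(X) = { '/', 'num', 'x' }

Productions for C:
  C → x x: FIRST = { 'x' }
  C → num: FIRST = { 'num' }
  C → / X: FIRST = { '/' }
Productions for Y:
  Y → (: FIRST = { '(' }
  Y → X num /: FIRST = { '/', 'num', 'x' }
Productions for D:
  D → ( Y: FIRST = { '(' }
  D → x: FIRST = { 'x' }
X has only one production, so no FIRST/FIRST conflict is possible there.

All alternatives of each non-terminal have pairwise disjoint FIRST sets.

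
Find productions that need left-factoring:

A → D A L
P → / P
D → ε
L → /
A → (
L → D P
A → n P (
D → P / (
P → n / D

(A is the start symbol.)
Left-factoring is needed when two productions for the same non-terminal
share a common prefix on the right-hand side.

Productions for A:
  A → D A L
  A → (
  A → n P (
Productions for P:
  P → / P
  P → n / D
Productions for D:
  D → ε
  D → P / (
Productions for L:
  L → /
  L → D P

No common prefixes found.

Answer: No, left-factoring is not needed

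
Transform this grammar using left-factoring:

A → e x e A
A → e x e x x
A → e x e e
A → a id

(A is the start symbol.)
Left-factoring transforms A → αβ₁ | αβ₂ into A → αA' and A' → β₁ | β₂
(α is the longest common prefix among the alternatives). Repeat until
no nonterminal has two alternatives with a common prefix.

Round 1: A has alternatives sharing prefix 'e x e'. Introduce A': A → e x e A'
  Add: A' → A
  Add: A' → x x
  Add: A' → e

No remaining common prefixes — done.

Resulting grammar:
A → e x e A'
A' → A
A' → x x
A' → e
A → a id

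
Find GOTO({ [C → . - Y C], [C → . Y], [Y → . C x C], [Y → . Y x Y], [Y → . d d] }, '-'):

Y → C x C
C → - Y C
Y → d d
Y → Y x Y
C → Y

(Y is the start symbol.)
GOTO(I, '-') = CLOSURE({ [A → αX.β] : [A → α.Xβ] ∈ I, X = '-' })

Items with dot before '-', with the dot advanced:
  [C → . - Y C] → [C → - . Y C]
Closure of the advanced items:
  [C → - . Y C] has the dot before Y: add [Y → . C x C], [Y → . d d], [Y → . Y x Y]
  [Y → . C x C] has the dot before C: add [C → . - Y C], [C → . Y]

GOTO = { [C → - . Y C], [C → . - Y C], [C → . Y], [Y → . C x C], [Y → . Y x Y], [Y → . d d] }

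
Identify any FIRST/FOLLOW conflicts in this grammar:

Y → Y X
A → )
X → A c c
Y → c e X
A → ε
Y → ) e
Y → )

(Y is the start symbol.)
No FIRST/FOLLOW conflicts.

Nullable non-terminals: A.

A: nullable alternative(s) A → ε; FOLLOW(A) = { 'c' }
  A → ): FIRST \ {ε} = { ')' } — disjoint from FOLLOW(A)
  A → ε: FIRST \ {ε} = { } — this is the only nullable alternative, skip

X, Y have no nullable alternative, so no FIRST/FOLLOW check is needed there.

No FIRST/FOLLOW conflicts found.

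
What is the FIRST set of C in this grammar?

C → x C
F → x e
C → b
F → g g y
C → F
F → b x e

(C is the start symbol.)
{ 'b', 'g', 'x' }

To compute FIRST(C), examine every production with C on the left-hand side, reading each right-hand side left to right until a non-nullable symbol is reached.

FIRST sets of the other non-terminals involved (by the same procedure, iterated to a fixed point):
  FIRST(F) = { 'b', 'g', 'x' }

From C → x C:
  - x is a terminal: add 'x' and stop
From C → b:
  - b is a terminal: add 'b' and stop
From C → F:
  - F is a non-terminal: add FIRST(F) \ {ε} = { 'b', 'g', 'x' }
    F is not nullable, so stop

Collecting: FIRST(C) = { 'b', 'g', 'x' }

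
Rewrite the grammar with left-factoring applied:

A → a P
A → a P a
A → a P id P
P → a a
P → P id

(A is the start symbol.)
A → a P A'
A' → ε
A' → a
A' → id P
P → a a
P → P id

Left-factoring transforms A → αβ₁ | αβ₂ into A → αA' and A' → β₁ | β₂
(α is the longest common prefix among the alternatives). Repeat until
no nonterminal has two alternatives with a common prefix.

Round 1: A has alternatives sharing prefix 'a P'. Introduce A': A → a P A'
  Add: A' → ε
  Add: A' → a
  Add: A' → id P

No remaining common prefixes — done.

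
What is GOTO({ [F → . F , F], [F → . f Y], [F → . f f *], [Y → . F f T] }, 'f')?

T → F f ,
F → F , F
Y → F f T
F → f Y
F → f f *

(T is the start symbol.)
{ [F → . F , F], [F → . f Y], [F → . f f *], [F → f . Y], [F → f . f *], [Y → . F f T] }

GOTO(I, 'f') = CLOSURE({ [A → αX.β] : [A → α.Xβ] ∈ I, X = 'f' })

Items with dot before 'f', with the dot advanced:
  [F → . f Y] → [F → f . Y]
  [F → . f f *] → [F → f . f *]
Closure of the advanced items:
  [F → f . Y] has the dot before Y: add [Y → . F f T]
  [Y → . F f T] has the dot before F: add [F → . F , F], [F → . f Y], [F → . f f *]

GOTO = { [F → . F , F], [F → . f Y], [F → . f f *], [F → f . Y], [F → f . f *], [Y → . F f T] }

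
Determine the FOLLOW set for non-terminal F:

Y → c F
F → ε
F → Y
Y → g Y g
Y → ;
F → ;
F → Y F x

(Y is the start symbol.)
{ $, ';', 'c', 'g', 'x' }

To compute FOLLOW(F), find every occurrence of F on a right-hand side N → α F β: add FIRST(β) \ {ε}, and if β is empty or nullable also add FOLLOW(N). Iterate to a fixed point.

In Y → c F: F is at the end, add FOLLOW(Y)
In F → Y F x: F is followed by x, add FIRST(x) \ {ε} = { 'x' }

The FOLLOW sets referred to above (computed the same way, to a fixed point):
  FOLLOW(Y) = { $, ';', 'c', 'g', 'x' }

Taking the union: FOLLOW(F) = { $, ';', 'c', 'g', 'x' }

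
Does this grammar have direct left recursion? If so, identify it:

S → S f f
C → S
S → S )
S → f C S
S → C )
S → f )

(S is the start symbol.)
Yes, S is left-recursive

S → S f f: LEFT RECURSIVE (starts with S)
C → S: starts with S
S → S ): LEFT RECURSIVE (starts with S)
S → f C S: starts with f
S → C ): starts with C
S → f ): starts with f

The grammar has direct left recursion on: S.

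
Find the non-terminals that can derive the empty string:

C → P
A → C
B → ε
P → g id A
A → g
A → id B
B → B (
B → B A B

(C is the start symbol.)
{ 'B' }

ε-productions: B → ε
So B is immediately nullable.
No further non-terminal can be added: every production for the remaining non-terminals contains a terminal or a non-nullable non-terminal.
Nullable = { 'B' }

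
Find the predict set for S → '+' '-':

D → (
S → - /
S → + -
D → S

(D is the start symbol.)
{ '+' }

PREDICT(S → '+' '-') = (FIRST(RHS) \ {ε}) ∪ (FOLLOW(S) if ε ∈ FIRST(RHS), i.e. RHS ⇒* ε)
FIRST('+' '-') = { '+' }
ε ∉ FIRST('+' '-'), so FOLLOW(S) is not added.
PREDICT(S → '+' '-') = { '+' }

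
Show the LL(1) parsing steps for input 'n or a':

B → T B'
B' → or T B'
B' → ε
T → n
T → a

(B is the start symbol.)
LL(1) parsing maintains a stack (initially the start symbol over $) and the input. At each step: if the stack top is a terminal, match it against the current input token; if it is a non-terminal N, replace it with the RHS of M[N, lookahead] (the unique production whose predict set contains the lookahead).

Stack is shown with the top on the left.

Stack      Input     Action
---------------------------
B $        n or a $  output B → T B'
T B' $     n or a $  output T → n
n B' $     n or a $  match 'n'
B' $       or a $    output B' → or T B'
or T B' $  or a $    match 'or'
T B' $     a $       output T → a
a B' $     a $       match 'a'
B' $       $         output B' → ε
$          $         accept

The string is accepted.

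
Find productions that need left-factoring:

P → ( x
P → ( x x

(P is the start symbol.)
Yes, P has productions with common prefix '( x'

Left-factoring is needed when two productions for the same non-terminal
share a common prefix on the right-hand side.

Productions for P:
  P → ( x
  P → ( x x

Found common prefix '( x' in productions for P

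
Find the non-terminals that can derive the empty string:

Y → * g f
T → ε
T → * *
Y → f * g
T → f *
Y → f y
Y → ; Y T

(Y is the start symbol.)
ε-productions: T → ε
So T is immediately nullable.
No further non-terminal can be added: every production for the remaining non-terminals contains a terminal or a non-nullable non-terminal.
Nullable = { 'T' }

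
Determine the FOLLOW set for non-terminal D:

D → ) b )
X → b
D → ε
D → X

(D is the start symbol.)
D is the start symbol, so $ ∈ FOLLOW(D).
D does not occur on any right-hand side.

Taking the union: FOLLOW(D) = { $ }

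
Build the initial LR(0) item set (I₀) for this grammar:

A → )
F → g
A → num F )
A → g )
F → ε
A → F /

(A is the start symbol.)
{ [A → . )], [A → . F /], [A → . g )], [A → . num F )], [A' → . A], [F → . g], [F → .] }

First, augment the grammar with A' → A
I₀ = CLOSURE({ [A' → . A] }):
  [A' → . A] has the dot before A: add [A → . )], [A → . num F )], [A → . g )], [A → . F /]
  [A → . F /] has the dot before F: add [F → . g], [F → .]
No further items can be added.

I₀ = { [A → . )], [A → . F /], [A → . g )], [A → . num F )], [A' → . A], [F → . g], [F → .] }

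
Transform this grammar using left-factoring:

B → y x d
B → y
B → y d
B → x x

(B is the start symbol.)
Left-factoring transforms A → αβ₁ | αβ₂ into A → αA' and A' → β₁ | β₂
(α is the longest common prefix among the alternatives). Repeat until
no nonterminal has two alternatives with a common prefix.

Round 1: B has alternatives sharing prefix 'y'. Introduce B': B → y B'
  Add: B' → x d
  Add: B' → ε
  Add: B' → d

No remaining common prefixes — done.

Resulting grammar:
B → y B'
B' → x d
B' → ε
B' → d
B → x x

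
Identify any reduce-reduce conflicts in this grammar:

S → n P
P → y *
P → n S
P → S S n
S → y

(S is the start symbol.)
No reduce-reduce conflicts

Augment with S' → S and build the canonical LR(0) collection (I0 = CLOSURE({[S' → . S]}), then GOTO on every symbol after a dot until no new states appear). It has 12 states:
  I0: { [S → . n P], [S → . y], [S' → . S] }  — shift
  I1: { [S' → S .] }  — accept
  I2: { [P → . S S n], [P → . n S], [P → . y *], [S → . n P], [S → . y], [S → n . P] }  — shift
  I3: { [S → y .] }  — reduce
  I4: { [S → n P .] }  — reduce
  I5: { [P → S . S n], [S → . n P], [S → . y] }  — shift
  I6: { [P → . S S n], [P → . n S], [P → . y *], [P → n . S], [S → . n P], [S → . y], [S → n . P] }  — shift
  I7: { [P → y . *], [S → y .] }  — shift, reduce
  I8: { [P → y * .] }  — reduce
  I9: { [P → S . S n], [P → n S .], [S → . n P], [S → . y] }  — shift, reduce
  I10: { [P → S S . n] }  — shift
  I11: { [P → S S n .] }  — reduce

No state contains more than one complete item.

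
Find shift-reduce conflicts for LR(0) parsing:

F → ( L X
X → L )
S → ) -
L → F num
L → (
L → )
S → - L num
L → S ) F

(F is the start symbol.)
A shift-reduce conflict occurs when an LR(0) state has both:
  - a complete (reduce) item [A → α .] (dot at the end), and
  - a shift item [B → β . c γ] (dot before a terminal).

Augment with F' → F and build the canonical LR(0) collection (I0 = CLOSURE({[F' → . F]}), then GOTO on every symbol after a dot until no new states appear). It has 18 states:
  I0: { [F → . ( L X], [F' → . F] }  — shift
  I1: { [F → ( . L X], [F → . ( L X], [L → . (], [L → . )], [L → . F num], [L → . S ) F], [S → . ) -], [S → . - L num] }  — shift
  I2: { [F' → F .] }  — accept
  I3: { [F → ( . L X], [F → . ( L X], [L → ( .], [L → . (], [L → . )], [L → . F num], [L → . S ) F], [S → . ) -], [S → . - L num] }  — shift, reduce
  I4: { [L → ) .], [S → ) . -] }  — shift, reduce
  I5: { [F → . ( L X], [L → . (], [L → . )], [L → . F num], [L → . S ) F], [S → - . L num], [S → . ) -], [S → . - L num] }  — shift
  I6: { [L → F . num] }  — shift
  I7: { [F → ( L . X], [F → . ( L X], [L → . (], [L → . )], [L → . F num], [L → . S ) F], [S → . ) -], [S → . - L num], [X → . L )] }  — shift
  I8: { [L → S . ) F] }  — shift
  I9: { [F → . ( L X], [L → S ) . F] }  — shift
  I10: { [L → S ) F .] }  — reduce
  I11: { [X → L . )] }  — shift
  I12: { [F → ( L X .] }  — reduce
  I13: { [X → L ) .] }  — reduce
  I14: { [L → F num .] }  — reduce
  I15: { [S → - L . num] }  — shift
  I16: { [S → - L num .] }  — reduce
  I17: { [S → ) - .] }  — reduce

I3 contains reduce item [L → ( .] and shift items [F → . ( L X], [L → . (], [L → . )], [S → . ) -], [S → . - L num] — shift-reduce conflict.
I4 contains reduce item [L → ) .] and shift item [S → ) . -] — shift-reduce conflict.

Answer: Yes — I3: [L → ( .] vs [F → . ( L X]; I4: [L → ) .] vs [S → ) . -]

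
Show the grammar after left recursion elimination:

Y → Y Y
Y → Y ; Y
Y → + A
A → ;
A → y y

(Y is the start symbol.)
Y → + A Y'
Y' → Y Y'
Y' → ; Y Y'
Y' → ε
A → ;
A → y y

Y is directly left-recursive. The standard transformation for
  A → A α₁ | ... | A α_m | β₁ | ... | β_n
is
  A  → β₁ A' | ... | β_n A'
  A' → α₁ A' | ... | α_m A' | ε

Y → + A becomes Y → + A Y'
Y → Y Y becomes Y' → Y Y'
Y → Y ; Y becomes Y' → ; Y Y'
Add Y' → ε

Productions for other non-terminals are unchanged:
  A → ;
  A → y y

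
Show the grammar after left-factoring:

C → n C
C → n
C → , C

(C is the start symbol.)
C → n C'
C' → C
C' → ε
C → , C

Left-factoring transforms A → αβ₁ | αβ₂ into A → αA' and A' → β₁ | β₂
(α is the longest common prefix among the alternatives). Repeat until
no nonterminal has two alternatives with a common prefix.

Round 1: C has alternatives sharing prefix 'n'. Introduce C': C → n C'
  Add: C' → C
  Add: C' → ε

No remaining common prefixes — done.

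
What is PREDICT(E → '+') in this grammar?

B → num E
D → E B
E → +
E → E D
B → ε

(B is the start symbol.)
{ '+' }

PREDICT(E → '+') = (FIRST(RHS) \ {ε}) ∪ (FOLLOW(E) if ε ∈ FIRST(RHS), i.e. RHS ⇒* ε)
FIRST('+') = { '+' }
ε ∉ FIRST('+'), so FOLLOW(E) is not added.
PREDICT(E → '+') = { '+' }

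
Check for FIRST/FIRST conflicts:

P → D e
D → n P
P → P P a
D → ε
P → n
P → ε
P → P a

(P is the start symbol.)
Yes. P → D e / P → P P a on { 'e', 'n' }; P → D e / P → n on { 'n' }; P → D e / P → P a on { 'e', 'n' }; P → P P a / P → n on { 'n' }; P → P P a / P → P a on { 'a', 'e', 'n' }; P → n / P → P a on { 'n' }

A FIRST/FIRST conflict occurs when two productions N → α and N → β for the same non-terminal have FIRST(α) ∩ FIRST(β) ≠ ∅ (with ε ∈ FIRST of a nullable right-hand side, so two nullable alternatives also conflict).

FIRST sets of the non-terminals at (or reachable through a nullable prefix from) the front of some alternative:
  FIRST(D) = { 'n', ε }
  FIRST(P) = { 'a', 'e', 'n', ε }

Productions for P:
  P → D e: FIRST = { 'e', 'n' }
  P → P P a: FIRST = { 'a', 'e', 'n' }
  P → n: FIRST = { 'n' }
  P → ε: FIRST = { ε }
  P → P a: FIRST = { 'a', 'e', 'n' }
Productions for D:
  D → n P: FIRST = { 'n' }
  D → ε: FIRST = { ε }

Conflict for P: P → D e and P → P P a
  Overlap: { 'e', 'n' }
Conflict for P: P → D e and P → n
  Overlap: { 'n' }
Conflict for P: P → D e and P → P a
  Overlap: { 'e', 'n' }
Conflict for P: P → P P a and P → n
  Overlap: { 'n' }
Conflict for P: P → P P a and P → P a
  Overlap: { 'a', 'e', 'n' }
Conflict for P: P → n and P → P a
  Overlap: { 'n' }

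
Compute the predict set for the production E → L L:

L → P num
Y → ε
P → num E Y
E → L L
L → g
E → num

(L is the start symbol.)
{ 'g', 'num' }

PREDICT(E → L L) = (FIRST(RHS) \ {ε}) ∪ (FOLLOW(E) if ε ∈ FIRST(RHS), i.e. RHS ⇒* ε)
FIRST(L) = { 'g', 'num' }
FIRST(L L) = { 'g', 'num' }
ε ∉ FIRST(L L), so FOLLOW(E) is not added.
PREDICT(E → L L) = { 'g', 'num' }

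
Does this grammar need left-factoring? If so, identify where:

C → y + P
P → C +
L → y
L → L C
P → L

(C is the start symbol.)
Left-factoring is needed when two productions for the same non-terminal
share a common prefix on the right-hand side.

Productions for P:
  P → C +
  P → L
Productions for L:
  L → y
  L → L C

No common prefixes found.

Answer: No, left-factoring is not needed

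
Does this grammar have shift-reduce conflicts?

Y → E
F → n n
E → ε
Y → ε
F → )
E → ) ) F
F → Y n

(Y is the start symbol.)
A shift-reduce conflict occurs when an LR(0) state has both:
  - a complete (reduce) item [A → α .] (dot at the end), and
  - a shift item [B → β . c γ] (dot before a terminal).

Augment with Y' → Y and build the canonical LR(0) collection (I0 = CLOSURE({[Y' → . Y]}), then GOTO on every symbol after a dot until no new states appear). It has 11 states:
  I0: { [E → . ) ) F], [E → .], [Y → . E], [Y → .], [Y' → . Y] }  — shift, 2 reduces
  I1: { [E → ) . ) F] }  — shift
  I2: { [Y → E .] }  — reduce
  I3: { [Y' → Y .] }  — accept
  I4: { [E → ) ) . F], [E → . ) ) F], [E → .], [F → . )], [F → . Y n], [F → . n n], [Y → . E], [Y → .] }  — shift, 2 reduces
  I5: { [E → ) . ) F], [F → ) .] }  — shift, reduce
  I6: { [E → ) ) F .] }  — reduce
  I7: { [F → Y . n] }  — shift
  I8: { [F → n . n] }  — shift
  I9: { [F → n n .] }  — reduce
  I10: { [F → Y n .] }  — reduce

I0 contains reduce items [E → .], [Y → .] and shift item [E → . ) ) F] — shift-reduce conflict.
I4 contains reduce items [E → .], [Y → .] and shift items [E → . ) ) F], [F → . )], [F → . n n] — shift-reduce conflict.
I5 contains reduce item [F → ) .] and shift item [E → ) . ) F] — shift-reduce conflict.

Answer: Yes — I0: [E → .] vs [E → . ) ) F]; I4: [E → .] vs [E → . ) ) F]; I5: [F → ) .] vs [E → ) . ) F]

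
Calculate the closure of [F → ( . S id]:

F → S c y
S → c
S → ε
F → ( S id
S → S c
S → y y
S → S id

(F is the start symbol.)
{ [F → ( . S id], [S → . S c], [S → . S id], [S → . c], [S → . y y], [S → .] }

To compute CLOSURE, for each item [A → α.Bβ] where B is a non-terminal, add [B → .γ] for all productions B → γ; repeat for the newly added items until nothing changes.

Start with: [F → ( . S id]
  [F → ( . S id] has the dot before S: add [S → . c], [S → .], [S → . S c], [S → . y y], [S → . S id]
No further items can be added.

CLOSURE = { [F → ( . S id], [S → . S c], [S → . S id], [S → . c], [S → . y y], [S → .] }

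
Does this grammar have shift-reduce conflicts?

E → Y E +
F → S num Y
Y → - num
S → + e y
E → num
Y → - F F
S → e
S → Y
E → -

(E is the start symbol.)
A shift-reduce conflict occurs when an LR(0) state has both:
  - a complete (reduce) item [A → α .] (dot at the end), and
  - a shift item [B → β . c γ] (dot before a terminal).

Augment with E' → E and build the canonical LR(0) collection (I0 = CLOSURE({[E' → . E]}), then GOTO on every symbol after a dot until no new states appear). It has 19 states:
  I0: { [E → . -], [E → . Y E +], [E → . num], [E' → . E], [Y → . - F F], [Y → . - num] }  — shift
  I1: { [E → - .], [F → . S num Y], [S → . + e y], [S → . Y], [S → . e], [Y → - . F F], [Y → - . num], [Y → . - F F], [Y → . - num] }  — shift, reduce
  I2: { [E' → E .] }  — accept
  I3: { [E → . -], [E → . Y E +], [E → . num], [E → Y . E +], [Y → . - F F], [Y → . - num] }  — shift
  I4: { [E → num .] }  — reduce
  I5: { [E → Y E . +] }  — shift
  I6: { [E → Y E + .] }  — reduce
  I7: { [S → + . e y] }  — shift
  I8: { [F → . S num Y], [S → . + e y], [S → . Y], [S → . e], [Y → - . F F], [Y → - . num], [Y → . - F F], [Y → . - num] }  — shift
  I9: { [F → . S num Y], [S → . + e y], [S → . Y], [S → . e], [Y → - F . F], [Y → . - F F], [Y → . - num] }  — shift
  I10: { [F → S . num Y] }  — shift
  I11: { [S → Y .] }  — reduce
  I12: { [S → e .] }  — reduce
  I13: { [Y → - num .] }  — reduce
  I14: { [F → S num . Y], [Y → . - F F], [Y → . - num] }  — shift
  I15: { [F → S num Y .] }  — reduce
  I16: { [Y → - F F .] }  — reduce
  I17: { [S → + e . y] }  — shift
  I18: { [S → + e y .] }  — reduce

I1 contains reduce item [E → - .] and shift items [S → . + e y], [S → . e], [Y → . - F F], [Y → . - num], [Y → - . num] — shift-reduce conflict.

Answer: Yes — I1: [E → - .] vs [S → . + e y]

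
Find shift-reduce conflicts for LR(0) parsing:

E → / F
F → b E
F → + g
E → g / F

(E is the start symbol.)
No shift-reduce conflicts

A shift-reduce conflict occurs when an LR(0) state has both:
  - a complete (reduce) item [A → α .] (dot at the end), and
  - a shift item [B → β . c γ] (dot before a terminal).

Augment with E' → E and build the canonical LR(0) collection (I0 = CLOSURE({[E' → . E]}), then GOTO on every symbol after a dot until no new states appear). It has 11 states:
  I0: { [E → . / F], [E → . g / F], [E' → . E] }  — shift
  I1: { [E → / . F], [F → . + g], [F → . b E] }  — shift
  I2: { [E' → E .] }  — accept
  I3: { [E → g . / F] }  — shift
  I4: { [E → g / . F], [F → . + g], [F → . b E] }  — shift
  I5: { [F → + . g] }  — shift
  I6: { [E → g / F .] }  — reduce
  I7: { [E → . / F], [E → . g / F], [F → b . E] }  — shift
  I8: { [F → b E .] }  — reduce
  I9: { [F → + g .] }  — reduce
  I10: { [E → / F .] }  — reduce

No state contains both a complete item and a shift item.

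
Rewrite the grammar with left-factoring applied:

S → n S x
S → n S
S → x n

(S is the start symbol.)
Left-factoring transforms A → αβ₁ | αβ₂ into A → αA' and A' → β₁ | β₂
(α is the longest common prefix among the alternatives). Repeat until
no nonterminal has two alternatives with a common prefix.

Round 1: S has alternatives sharing prefix 'n S'. Introduce S': S → n S S'
  Add: S' → x
  Add: S' → ε

No remaining common prefixes — done.

Resulting grammar:
S → n S S'
S' → x
S' → ε
S → x n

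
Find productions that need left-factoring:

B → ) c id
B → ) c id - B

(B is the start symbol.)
Yes, B has productions with common prefix ') c id'

Left-factoring is needed when two productions for the same non-terminal
share a common prefix on the right-hand side.

Productions for B:
  B → ) c id
  B → ) c id - B

Found common prefix ') c id' in productions for B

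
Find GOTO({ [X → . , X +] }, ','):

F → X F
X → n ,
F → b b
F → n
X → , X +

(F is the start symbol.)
GOTO(I, ',') = CLOSURE({ [A → αX.β] : [A → α.Xβ] ∈ I, X = ',' })

Items with dot before ',', with the dot advanced:
  [X → . , X +] → [X → , . X +]
Closure of the advanced items:
  [X → , . X +] has the dot before X: add [X → . n ,], [X → . , X +]

GOTO = { [X → , . X +], [X → . , X +], [X → . n ,] }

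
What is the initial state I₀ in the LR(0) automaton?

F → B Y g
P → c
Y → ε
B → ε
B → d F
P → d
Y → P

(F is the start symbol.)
{ [B → . d F], [B → .], [F → . B Y g], [F' → . F] }

First, augment the grammar with F' → F
I₀ = CLOSURE({ [F' → . F] }):
  [F' → . F] has the dot before F: add [F → . B Y g]
  [F → . B Y g] has the dot before B: add [B → .], [B → . d F]
No further items can be added.

I₀ = { [B → . d F], [B → .], [F → . B Y g], [F' → . F] }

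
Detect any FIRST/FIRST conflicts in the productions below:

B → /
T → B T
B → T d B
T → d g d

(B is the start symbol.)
A FIRST/FIRST conflict occurs when two productions N → α and N → β for the same non-terminal have FIRST(α) ∩ FIRST(β) ≠ ∅ (with ε ∈ FIRST of a nullable right-hand side, so two nullable alternatives also conflict).

FIRST sets of the non-terminals at (or reachable through a nullable prefix from) the front of some alternative:
  FIRST(T) = { '/', 'd' }
  FIRST(B) = { '/', 'd' }

Productions for B:
  B → /: FIRST = { '/' }
  B → T d B: FIRST = { '/', 'd' }
Productions for T:
  T → B T: FIRST = { '/', 'd' }
  T → d g d: FIRST = { 'd' }

Conflict for B: B → / and B → T d B
  Overlap: { '/' }
Conflict for T: T → B T and T → d g d
  Overlap: { 'd' }

Answer: Yes. B → '/' / B → T d B on { '/' }; T → B T / T → d g d on { 'd' }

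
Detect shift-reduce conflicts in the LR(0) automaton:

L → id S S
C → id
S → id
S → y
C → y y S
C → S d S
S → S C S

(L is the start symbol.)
Yes — I7: [L → id S S .] vs [C → S . d S]; I9: [S → y .] vs [C → y . y S]; I11: [C → y y S .] vs [C → . id]; I14: [C → S d S .] vs [C → . id]; I15: [S → S C S .] vs [C → . id]

A shift-reduce conflict occurs when an LR(0) state has both:
  - a complete (reduce) item [A → α .] (dot at the end), and
  - a shift item [B → β . c γ] (dot before a terminal).

Augment with L' → L and build the canonical LR(0) collection (I0 = CLOSURE({[L' → . L]}), then GOTO on every symbol after a dot until no new states appear). It has 16 states:
  I0: { [L → . id S S], [L' → . L] }  — shift
  I1: { [L' → L .] }  — accept
  I2: { [L → id . S S], [S → . S C S], [S → . id], [S → . y] }  — shift
  I3: { [C → . S d S], [C → . id], [C → . y y S], [L → id S . S], [S → . S C S], [S → . id], [S → . y], [S → S . C S] }  — shift
  I4: { [S → id .] }  — reduce
  I5: { [S → y .] }  — reduce
  I6: { [S → . S C S], [S → . id], [S → . y], [S → S C . S] }  — shift
  I7: { [C → . S d S], [C → . id], [C → . y y S], [C → S . d S], [L → id S S .], [S → . S C S], [S → . id], [S → . y], [S → S . C S] }  — shift, reduce
  I8: { [C → id .], [S → id .] }  — 2 reduces
  I9: { [C → y . y S], [S → y .] }  — shift, reduce
  I10: { [C → y y . S], [S → . S C S], [S → . id], [S → . y] }  — shift
  I11: { [C → . S d S], [C → . id], [C → . y y S], [C → y y S .], [S → . S C S], [S → . id], [S → . y], [S → S . C S] }  — shift, reduce
  I12: { [C → . S d S], [C → . id], [C → . y y S], [C → S . d S], [S → . S C S], [S → . id], [S → . y], [S → S . C S] }  — shift
  I13: { [C → S d . S], [S → . S C S], [S → . id], [S → . y] }  — shift
  I14: { [C → . S d S], [C → . id], [C → . y y S], [C → S d S .], [S → . S C S], [S → . id], [S → . y], [S → S . C S] }  — shift, reduce
  I15: { [C → . S d S], [C → . id], [C → . y y S], [S → . S C S], [S → . id], [S → . y], [S → S . C S], [S → S C S .] }  — shift, reduce

I7 contains reduce item [L → id S S .] and shift items [C → S . d S], [C → . id], [C → . y y S], [S → . id], [S → . y] — shift-reduce conflict.
I9 contains reduce item [S → y .] and shift item [C → y . y S] — shift-reduce conflict.
I11 contains reduce item [C → y y S .] and shift items [C → . id], [C → . y y S], [S → . id], [S → . y] — shift-reduce conflict.
I14 contains reduce item [C → S d S .] and shift items [C → . id], [C → . y y S], [S → . id], [S → . y] — shift-reduce conflict.
I15 contains reduce item [S → S C S .] and shift items [C → . id], [C → . y y S], [S → . id], [S → . y] — shift-reduce conflict.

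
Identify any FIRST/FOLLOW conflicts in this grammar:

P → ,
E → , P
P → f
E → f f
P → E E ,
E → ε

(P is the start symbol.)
Yes. E → ',' P with FOLLOW(E) on { ',' }; E → f f with FOLLOW(E) on { 'f' }

Nullable non-terminals: E.

E: nullable alternative(s) E → ε; FOLLOW(E) = { ',', 'f' }
  E → , P: FIRST \ {ε} = { ',' } — overlaps FOLLOW(E) on { ',' }: CONFLICT
  E → f f: FIRST \ {ε} = { 'f' } — overlaps FOLLOW(E) on { 'f' }: CONFLICT
  E → ε: FIRST \ {ε} = { } — this is the only nullable alternative, skip

P has no nullable alternative, so no FIRST/FOLLOW check is needed there.

So the grammar has 2 FIRST/FOLLOW conflicts (marked CONFLICT above).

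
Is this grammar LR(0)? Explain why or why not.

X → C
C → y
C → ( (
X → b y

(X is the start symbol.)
Yes, the grammar is LR(0)

Augment with X' → X and build the canonical LR(0) collection (I0 = CLOSURE({[X' → . X]}), then GOTO on every symbol after a dot until no new states appear). It has 8 states:
  I0: { [C → . ( (], [C → . y], [X → . C], [X → . b y], [X' → . X] }  — shift
  I1: { [C → ( . (] }  — shift
  I2: { [X → C .] }  — reduce
  I3: { [X' → X .] }  — accept
  I4: { [X → b . y] }  — shift
  I5: { [C → y .] }  — reduce
  I6: { [X → b y .] }  — reduce
  I7: { [C → ( ( .] }  — reduce

Every state is either a pure shift/goto state or contains exactly one complete item and nothing to shift — no conflicts. The grammar is LR(0).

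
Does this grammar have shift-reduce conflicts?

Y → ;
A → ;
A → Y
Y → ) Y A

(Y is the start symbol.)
Augment with Y' → Y and build the canonical LR(0) collection (I0 = CLOSURE({[Y' → . Y]}), then GOTO on every symbol after a dot until no new states appear). It has 8 states:
  I0: { [Y → . ) Y A], [Y → . ;], [Y' → . Y] }  — shift
  I1: { [Y → ) . Y A], [Y → . ) Y A], [Y → . ;] }  — shift
  I2: { [Y → ; .] }  — reduce
  I3: { [Y' → Y .] }  — accept
  I4: { [A → . ;], [A → . Y], [Y → ) Y . A], [Y → . ) Y A], [Y → . ;] }  — shift
  I5: { [A → ; .], [Y → ; .] }  — 2 reduces
  I6: { [Y → ) Y A .] }  — reduce
  I7: { [A → Y .] }  — reduce

No state contains both a complete item and a shift item.

Answer: No shift-reduce conflicts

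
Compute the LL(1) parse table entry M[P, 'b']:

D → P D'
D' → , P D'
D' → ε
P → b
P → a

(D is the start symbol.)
To find M[P, 'b'], we find productions for P where 'b' is in the predict set (PREDICT(N → α) = (FIRST(α) \ {ε}) ∪ (FOLLOW(N) if α ⇒* ε)).

P → b: PREDICT = { 'b' }
  'b' is in predict set, so this production goes in M[P, 'b']
P → a: PREDICT = { 'a' }

M[P, 'b'] = P → b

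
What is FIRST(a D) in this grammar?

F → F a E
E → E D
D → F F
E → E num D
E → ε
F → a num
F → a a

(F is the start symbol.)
To compute FIRST(a D), process the symbols left to right:
Symbol a is a terminal. Add 'a' and stop.
FIRST(a D) = { 'a' }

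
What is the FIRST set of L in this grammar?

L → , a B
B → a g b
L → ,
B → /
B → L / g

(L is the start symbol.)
To compute FIRST(L), examine every production with L on the left-hand side, reading each right-hand side left to right until a non-nullable symbol is reached.

From L → , a B:
  - ',' is a terminal: add ',' and stop
From L → ,:
  - ',' is a terminal: add ',' and stop

Collecting: FIRST(L) = { ',' }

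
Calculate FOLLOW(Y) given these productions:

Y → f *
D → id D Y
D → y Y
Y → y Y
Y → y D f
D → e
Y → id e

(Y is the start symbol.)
To compute FOLLOW(Y), find every occurrence of Y on a right-hand side N → α Y β: add FIRST(β) \ {ε}, and if β is empty or nullable also add FOLLOW(N). Iterate to a fixed point.

Y is the start symbol, so $ ∈ FOLLOW(Y).
In D → id D Y: Y is at the end, add FOLLOW(D)
In D → y Y: Y is at the end, add FOLLOW(D)
In Y → y Y: Y is at the end; this adds FOLLOW(Y) to itself — nothing new

The FOLLOW sets referred to above (computed the same way, to a fixed point):
  FOLLOW(D) = { 'f', 'id', 'y' }

Taking the union: FOLLOW(Y) = { $, 'f', 'id', 'y' }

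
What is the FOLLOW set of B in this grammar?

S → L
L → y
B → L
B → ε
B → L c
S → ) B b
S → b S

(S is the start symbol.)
To compute FOLLOW(B), find every occurrence of B on a right-hand side N → α B β: add FIRST(β) \ {ε}, and if β is empty or nullable also add FOLLOW(N). Iterate to a fixed point.

In S → ) B b: B is followed by b, add FIRST(b) \ {ε} = { 'b' }

Taking the union: FOLLOW(B) = { 'b' }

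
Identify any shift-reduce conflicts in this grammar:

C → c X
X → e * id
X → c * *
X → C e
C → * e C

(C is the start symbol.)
A shift-reduce conflict occurs when an LR(0) state has both:
  - a complete (reduce) item [A → α .] (dot at the end), and
  - a shift item [B → β . c γ] (dot before a terminal).

Augment with C' → C and build the canonical LR(0) collection (I0 = CLOSURE({[C' → . C]}), then GOTO on every symbol after a dot until no new states appear). It has 15 states:
  I0: { [C → . * e C], [C → . c X], [C' → . C] }  — shift
  I1: { [C → * . e C] }  — shift
  I2: { [C' → C .] }  — accept
  I3: { [C → . * e C], [C → . c X], [C → c . X], [X → . C e], [X → . c * *], [X → . e * id] }  — shift
  I4: { [X → C . e] }  — shift
  I5: { [C → c X .] }  — reduce
  I6: { [C → . * e C], [C → . c X], [C → c . X], [X → . C e], [X → . c * *], [X → . e * id], [X → c . * *] }  — shift
  I7: { [X → e . * id] }  — shift
  I8: { [X → e * . id] }  — shift
  I9: { [X → e * id .] }  — reduce
  I10: { [C → * . e C], [X → c * . *] }  — shift
  I11: { [X → c * * .] }  — reduce
  I12: { [C → * e . C], [C → . * e C], [C → . c X] }  — shift
  I13: { [C → * e C .] }  — reduce
  I14: { [X → C e .] }  — reduce

No state contains both a complete item and a shift item.

Answer: No shift-reduce conflicts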